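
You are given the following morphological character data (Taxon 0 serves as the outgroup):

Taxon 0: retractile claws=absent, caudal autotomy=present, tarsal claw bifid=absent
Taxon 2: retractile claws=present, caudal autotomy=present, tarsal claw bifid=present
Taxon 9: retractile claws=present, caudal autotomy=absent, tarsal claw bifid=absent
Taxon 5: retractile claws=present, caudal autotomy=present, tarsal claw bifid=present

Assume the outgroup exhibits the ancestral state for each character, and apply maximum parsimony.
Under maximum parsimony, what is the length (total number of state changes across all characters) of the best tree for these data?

Character polarity is set by the outgroup: the derived state is whichever differs from the outgroup's state, so for caudal autotomy the derived state is 'absent', and for the remaining characters it is 'present'.
All ingroup taxa share the derived state 'present' for retractile claws; it defines the ingroup but does not resolve relationships within it.
caudal autotomy: derived state 'absent' in Taxon 9 only — an autapomorphy, so it tells us nothing about relationships among taxa.
tarsal claw bifid (derived state 'present') is shared by Taxon 2 and Taxon 5 — a synapomorphy uniting that clade.
Most parsimonious ingroup topology: ((Taxon 2,Taxon 5),Taxon 9).
Changes per character on this tree: retractile claws: 1; caudal autotomy: 1; tarsal claw bifid: 1.
Total = 3.

3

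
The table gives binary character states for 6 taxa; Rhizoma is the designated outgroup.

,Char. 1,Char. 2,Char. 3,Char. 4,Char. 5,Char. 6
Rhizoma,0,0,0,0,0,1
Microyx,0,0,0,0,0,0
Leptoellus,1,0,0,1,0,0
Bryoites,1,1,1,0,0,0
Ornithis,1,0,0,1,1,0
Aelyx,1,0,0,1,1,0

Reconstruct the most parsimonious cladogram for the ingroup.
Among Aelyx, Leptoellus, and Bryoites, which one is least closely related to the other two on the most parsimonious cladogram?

Character polarity is set by the outgroup: the derived state is whichever differs from the outgroup's state, so for Char. 6 the derived state is '0', and for the remaining characters it is '1'.
Char. 1: derived state '1' in Aelyx, Bryoites, Leptoellus, and Ornithis only — synapomorphy for {Aelyx, Bryoites, Leptoellus, Ornithis}.
Char. 2: derived state '1' in Bryoites only — an autapomorphy, so it tells us nothing about relationships among taxa.
Char. 3: derived state '1' in Bryoites only — an autapomorphy, so it tells us nothing about relationships among taxa.
Only Aelyx, Leptoellus, and Ornithis show the derived state '1' for Char. 4, supporting them as a clade.
Char. 5: derived state '1' in Aelyx and Ornithis only — synapomorphy for {Aelyx, Ornithis}.
Char. 6 (derived state '0') is shared by all ingroup taxa — unites the whole ingroup.
Most parsimonious ingroup topology: (Microyx,((Leptoellus,(Ornithis,Aelyx)),Bryoites)).
Aelyx and Leptoellus share a more recent common ancestor with each other than either does with Bryoites, so Bryoites is the least closely related of the three.

Bryoites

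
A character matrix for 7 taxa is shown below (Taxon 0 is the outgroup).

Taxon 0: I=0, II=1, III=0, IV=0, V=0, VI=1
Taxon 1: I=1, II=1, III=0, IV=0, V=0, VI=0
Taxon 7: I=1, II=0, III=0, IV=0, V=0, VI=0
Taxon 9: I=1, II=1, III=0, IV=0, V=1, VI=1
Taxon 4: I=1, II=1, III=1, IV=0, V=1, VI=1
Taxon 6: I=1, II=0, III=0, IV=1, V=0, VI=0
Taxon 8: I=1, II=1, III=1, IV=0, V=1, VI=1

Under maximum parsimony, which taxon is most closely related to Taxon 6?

Taxon 7

Character polarity is set by the outgroup: the derived state is whichever differs from the outgroup's state, so for II, VI the derived state is '0', and for the remaining characters it is '1'.
I (derived state '1') is shared by all ingroup taxa — unites the whole ingroup.
II (derived state '0') is shared by Taxon 6 and Taxon 7 — a synapomorphy uniting that clade.
III: derived state '1' in Taxon 4 and Taxon 8 only — synapomorphy for {Taxon 4, Taxon 8}.
IV (derived state '1') is unique to Taxon 6 (autapomorphy; uninformative for grouping).
Only Taxon 4, Taxon 8, and Taxon 9 show the derived state '1' for V, supporting them as a clade.
VI: derived state '0' in Taxon 1, Taxon 6, and Taxon 7 only — synapomorphy for {Taxon 1, Taxon 6, Taxon 7}.
Most parsimonious ingroup topology: ((Taxon 1,(Taxon 7,Taxon 6)),(Taxon 9,(Taxon 4,Taxon 8))).
Taxon 6 and Taxon 7 form a cherry on this tree, so they are sister taxa.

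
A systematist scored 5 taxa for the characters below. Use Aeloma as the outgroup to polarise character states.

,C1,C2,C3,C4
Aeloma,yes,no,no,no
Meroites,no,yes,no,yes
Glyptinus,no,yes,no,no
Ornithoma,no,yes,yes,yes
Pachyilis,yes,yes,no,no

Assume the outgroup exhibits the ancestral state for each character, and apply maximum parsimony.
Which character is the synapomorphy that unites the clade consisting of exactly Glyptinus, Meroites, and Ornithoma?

Character polarity is set by the outgroup: the derived state is whichever differs from the outgroup's state, so for C1 the derived state is 'no', and for the remaining characters it is 'yes'.
C1 (derived state 'no') is shared by Glyptinus, Meroites, and Ornithoma — a synapomorphy uniting that clade.
All ingroup taxa share the derived state 'yes' for C2; it defines the ingroup but does not resolve relationships within it.
C3 (derived state 'yes') is unique to Ornithoma (autapomorphy; uninformative for grouping).
C4: derived state 'yes' in Meroites and Ornithoma only — synapomorphy for {Meroites, Ornithoma}.
Most parsimonious ingroup topology: ((Glyptinus,(Ornithoma,Meroites)),Pachyilis).
The clade {Glyptinus, Meroites, Ornithoma} is supported by C1: its derived state 'no' occurs in exactly those taxa and in no other taxon (including the outgroup).

C1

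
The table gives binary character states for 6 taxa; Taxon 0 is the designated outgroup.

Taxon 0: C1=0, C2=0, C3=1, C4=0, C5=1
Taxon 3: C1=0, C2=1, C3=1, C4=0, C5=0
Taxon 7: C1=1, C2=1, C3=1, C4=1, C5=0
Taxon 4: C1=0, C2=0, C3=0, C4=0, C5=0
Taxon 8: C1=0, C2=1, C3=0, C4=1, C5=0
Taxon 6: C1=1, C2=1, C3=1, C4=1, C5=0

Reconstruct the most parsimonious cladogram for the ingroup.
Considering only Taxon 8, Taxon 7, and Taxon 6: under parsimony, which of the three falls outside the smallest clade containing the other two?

Taxon 8

Character polarity is set by the outgroup: the derived state is whichever differs from the outgroup's state, so for C3, C5 the derived state is '0', and for the remaining characters it is '1'.
C1: derived state '1' in Taxon 6 and Taxon 7 only — synapomorphy for {Taxon 6, Taxon 7}.
C2: derived state '1' in Taxon 3, Taxon 6, Taxon 7, and Taxon 8 only — synapomorphy for {Taxon 3, Taxon 6, Taxon 7, Taxon 8}.
C3 groups Taxon 4 and Taxon 8, which is incompatible with the clades supported by the remaining characters; treating it as convergent (homoplasy) costs fewer steps than any alternative tree.
C4: derived state '1' in Taxon 6, Taxon 7, and Taxon 8 only — synapomorphy for {Taxon 6, Taxon 7, Taxon 8}.
C5 (derived state '0') is shared by all ingroup taxa — unites the whole ingroup.
Most parsimonious ingroup topology: (Taxon 4,((Taxon 8,(Taxon 7,Taxon 6)),Taxon 3)).
Taxon 6 and Taxon 7 share a more recent common ancestor with each other than either does with Taxon 8, so Taxon 8 is the least closely related of the three.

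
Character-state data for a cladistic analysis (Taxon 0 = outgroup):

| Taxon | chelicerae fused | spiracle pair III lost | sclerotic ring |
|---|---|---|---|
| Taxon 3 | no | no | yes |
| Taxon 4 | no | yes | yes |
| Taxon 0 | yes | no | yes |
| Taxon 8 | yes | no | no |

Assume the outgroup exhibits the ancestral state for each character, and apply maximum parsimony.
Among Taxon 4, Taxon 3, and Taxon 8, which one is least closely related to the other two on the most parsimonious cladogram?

Character polarity is set by the outgroup: the derived state is whichever differs from the outgroup's state, so for chelicerae fused, sclerotic ring the derived state is 'no', and for the remaining characters it is 'yes'.
chelicerae fused (derived state 'no') is shared by Taxon 3 and Taxon 4 — a synapomorphy uniting that clade.
spiracle pair III lost (derived state 'yes') is unique to Taxon 4 (autapomorphy; uninformative for grouping).
sclerotic ring: derived state 'no' in Taxon 8 only — an autapomorphy, so it tells us nothing about relationships among taxa.
Most parsimonious ingroup topology: (Taxon 8,(Taxon 3,Taxon 4)).
Taxon 3 and Taxon 4 share a more recent common ancestor with each other than either does with Taxon 8, so Taxon 8 is the least closely related of the three.

Taxon 8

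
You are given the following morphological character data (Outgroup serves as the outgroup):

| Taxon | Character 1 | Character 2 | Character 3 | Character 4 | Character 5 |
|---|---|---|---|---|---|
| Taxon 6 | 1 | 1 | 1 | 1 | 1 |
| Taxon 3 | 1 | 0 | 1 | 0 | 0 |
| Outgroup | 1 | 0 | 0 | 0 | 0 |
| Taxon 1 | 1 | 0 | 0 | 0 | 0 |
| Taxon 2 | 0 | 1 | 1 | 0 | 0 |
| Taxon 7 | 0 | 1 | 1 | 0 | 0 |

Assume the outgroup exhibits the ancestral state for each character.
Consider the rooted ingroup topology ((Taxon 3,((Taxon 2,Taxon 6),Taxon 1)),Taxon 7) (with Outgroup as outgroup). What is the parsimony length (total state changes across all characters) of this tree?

Map each character onto ((Taxon 3,((Taxon 2,Taxon 6),Taxon 1)),Taxon 7) (rooted by Outgroup) and count the minimum state changes it requires (Fitch parsimony):
Character 1: 2; Character 2: 2; Character 3: 2; Character 4: 1; Character 5: 1.
Total tree length = 8.

8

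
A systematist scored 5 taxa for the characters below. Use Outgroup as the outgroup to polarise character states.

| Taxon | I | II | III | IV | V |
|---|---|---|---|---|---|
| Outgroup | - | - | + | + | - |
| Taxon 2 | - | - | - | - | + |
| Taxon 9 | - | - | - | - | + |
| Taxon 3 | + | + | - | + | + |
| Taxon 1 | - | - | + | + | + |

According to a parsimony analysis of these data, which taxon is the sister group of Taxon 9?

Character polarity is set by the outgroup: the derived state is whichever differs from the outgroup's state, so for III, IV the derived state is '-', and for the remaining characters it is '+'.
I (derived state '+') is unique to Taxon 3 (autapomorphy; uninformative for grouping).
II (derived state '+') is unique to Taxon 3 (autapomorphy; uninformative for grouping).
III: derived state '-' in Taxon 2, Taxon 3, and Taxon 9 only — synapomorphy for {Taxon 2, Taxon 3, Taxon 9}.
IV: derived state '-' in Taxon 2 and Taxon 9 only — synapomorphy for {Taxon 2, Taxon 9}.
V (derived state '+') is shared by all ingroup taxa — unites the whole ingroup.
Most parsimonious ingroup topology: (((Taxon 2,Taxon 9),Taxon 3),Taxon 1).
Taxon 9 and Taxon 2 form a cherry on this tree, so they are sister taxa.

Taxon 2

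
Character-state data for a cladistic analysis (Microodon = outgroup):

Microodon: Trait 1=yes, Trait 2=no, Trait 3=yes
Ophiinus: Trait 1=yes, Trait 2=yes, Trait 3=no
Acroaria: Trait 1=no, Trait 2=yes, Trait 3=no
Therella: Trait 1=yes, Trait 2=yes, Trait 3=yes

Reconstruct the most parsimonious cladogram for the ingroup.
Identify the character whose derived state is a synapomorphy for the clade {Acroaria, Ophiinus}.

Trait 3

Character polarity is set by the outgroup: the derived state is whichever differs from the outgroup's state, so for Trait 1, Trait 3 the derived state is 'no', and for the remaining characters it is 'yes'.
Trait 1: derived state 'no' in Acroaria only — an autapomorphy, so it tells us nothing about relationships among taxa.
All ingroup taxa share the derived state 'yes' for Trait 2; it defines the ingroup but does not resolve relationships within it.
Trait 3: derived state 'no' in Acroaria and Ophiinus only — synapomorphy for {Acroaria, Ophiinus}.
Most parsimonious ingroup topology: ((Ophiinus,Acroaria),Therella).
The clade {Acroaria, Ophiinus} is supported by Trait 3: its derived state 'no' occurs in exactly those taxa and in no other taxon (including the outgroup).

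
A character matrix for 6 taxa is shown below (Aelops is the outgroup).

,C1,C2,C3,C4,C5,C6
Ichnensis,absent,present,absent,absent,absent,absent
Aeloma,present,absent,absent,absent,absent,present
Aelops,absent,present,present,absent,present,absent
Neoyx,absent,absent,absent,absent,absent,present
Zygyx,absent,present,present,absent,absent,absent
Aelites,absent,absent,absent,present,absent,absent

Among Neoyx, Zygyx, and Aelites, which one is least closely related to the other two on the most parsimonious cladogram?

Zygyx

Character polarity is set by the outgroup: the derived state is whichever differs from the outgroup's state, so for C2, C3, C5 the derived state is 'absent', and for the remaining characters it is 'present'.
C1 (derived state 'present') is unique to Aeloma (autapomorphy; uninformative for grouping).
Only Aelites, Aeloma, and Neoyx show the derived state 'absent' for C2, supporting them as a clade.
Only Aelites, Aeloma, Ichnensis, and Neoyx show the derived state 'absent' for C3, supporting them as a clade.
C4 (derived state 'present') is unique to Aelites (autapomorphy; uninformative for grouping).
C5 (derived state 'absent') is shared by all ingroup taxa — unites the whole ingroup.
C6 (derived state 'present') is shared by Aeloma and Neoyx — a synapomorphy uniting that clade.
Most parsimonious ingroup topology: (Zygyx,(((Aeloma,Neoyx),Aelites),Ichnensis)).
Aelites and Neoyx share a more recent common ancestor with each other than either does with Zygyx, so Zygyx is the least closely related of the three.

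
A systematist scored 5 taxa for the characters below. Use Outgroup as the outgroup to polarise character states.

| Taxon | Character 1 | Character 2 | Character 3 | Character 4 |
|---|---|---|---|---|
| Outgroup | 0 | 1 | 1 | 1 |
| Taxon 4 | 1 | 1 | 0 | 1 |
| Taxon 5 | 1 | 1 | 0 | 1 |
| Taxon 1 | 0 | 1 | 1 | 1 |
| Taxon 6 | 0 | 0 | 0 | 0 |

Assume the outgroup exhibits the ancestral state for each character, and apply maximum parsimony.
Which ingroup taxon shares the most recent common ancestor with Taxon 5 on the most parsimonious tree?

Taxon 4

Character polarity is set by the outgroup: the derived state is whichever differs from the outgroup's state, so for Character 2, Character 3, Character 4 the derived state is '0', and for the remaining characters it is '1'.
Only Taxon 4 and Taxon 5 show the derived state '1' for Character 1, supporting them as a clade.
Character 2 (derived state '0') is unique to Taxon 6 (autapomorphy; uninformative for grouping).
Character 3 (derived state '0') is shared by Taxon 4, Taxon 5, and Taxon 6 — a synapomorphy uniting that clade.
Character 4 (derived state '0') is unique to Taxon 6 (autapomorphy; uninformative for grouping).
Most parsimonious ingroup topology: (((Taxon 4,Taxon 5),Taxon 6),Taxon 1).
Taxon 5 and Taxon 4 form a cherry on this tree, so they are sister taxa.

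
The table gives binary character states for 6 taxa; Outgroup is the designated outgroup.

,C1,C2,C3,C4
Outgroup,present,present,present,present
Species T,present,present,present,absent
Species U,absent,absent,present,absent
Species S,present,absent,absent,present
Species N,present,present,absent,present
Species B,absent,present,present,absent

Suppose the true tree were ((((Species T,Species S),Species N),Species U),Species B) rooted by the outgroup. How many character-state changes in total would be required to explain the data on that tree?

Map each character onto ((((Species T,Species S),Species N),Species U),Species B) (rooted by Outgroup) and count the minimum state changes it requires (Fitch parsimony):
C1: 2; C2: 2; C3: 2; C4: 3.
Total tree length = 9.

9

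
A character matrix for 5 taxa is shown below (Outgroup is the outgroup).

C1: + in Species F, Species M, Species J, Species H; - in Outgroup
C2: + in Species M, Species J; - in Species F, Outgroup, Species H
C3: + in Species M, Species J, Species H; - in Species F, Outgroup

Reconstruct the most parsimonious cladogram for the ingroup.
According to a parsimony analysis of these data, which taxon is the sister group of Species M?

The outgroup has state '-' for every character, so '+' is the derived state throughout.
All ingroup taxa share the derived state '+' for C1; it defines the ingroup but does not resolve relationships within it.
C2: derived state '+' in Species J and Species M only — synapomorphy for {Species J, Species M}.
C3: derived state '+' in Species H, Species J, and Species M only — synapomorphy for {Species H, Species J, Species M}.
Most parsimonious ingroup topology: (Species F,((Species J,Species M),Species H)).
Species M and Species J form a cherry on this tree, so they are sister taxa.

Species J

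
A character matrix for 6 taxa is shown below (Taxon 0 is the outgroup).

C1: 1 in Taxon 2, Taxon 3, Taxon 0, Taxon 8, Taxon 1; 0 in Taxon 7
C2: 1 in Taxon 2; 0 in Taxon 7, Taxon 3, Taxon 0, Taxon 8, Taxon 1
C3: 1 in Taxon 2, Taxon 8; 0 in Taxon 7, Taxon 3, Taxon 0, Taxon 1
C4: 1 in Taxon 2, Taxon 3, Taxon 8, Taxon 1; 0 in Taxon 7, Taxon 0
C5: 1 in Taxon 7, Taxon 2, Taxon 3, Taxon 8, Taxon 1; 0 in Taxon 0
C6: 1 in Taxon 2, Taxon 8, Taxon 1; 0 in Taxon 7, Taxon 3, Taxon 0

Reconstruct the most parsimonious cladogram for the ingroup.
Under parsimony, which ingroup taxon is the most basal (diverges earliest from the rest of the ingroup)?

Taxon 7

Character polarity is set by the outgroup: the derived state is whichever differs from the outgroup's state, so for C1 the derived state is '0', and for the remaining characters it is '1'.
C1: derived state '0' in Taxon 7 only — an autapomorphy, so it tells us nothing about relationships among taxa.
C2 (derived state '1') is unique to Taxon 2 (autapomorphy; uninformative for grouping).
C3 (derived state '1') is shared by Taxon 2 and Taxon 8 — a synapomorphy uniting that clade.
C4 (derived state '1') is shared by Taxon 1, Taxon 2, Taxon 3, and Taxon 8 — a synapomorphy uniting that clade.
All ingroup taxa share the derived state '1' for C5; it defines the ingroup but does not resolve relationships within it.
C6 (derived state '1') is shared by Taxon 1, Taxon 2, and Taxon 8 — a synapomorphy uniting that clade.
Most parsimonious ingroup topology: ((((Taxon 2,Taxon 8),Taxon 1),Taxon 3),Taxon 7).
Taxon 7 is sister to the clade containing all other ingroup taxa, so it is the earliest-diverging (most basal) ingroup lineage.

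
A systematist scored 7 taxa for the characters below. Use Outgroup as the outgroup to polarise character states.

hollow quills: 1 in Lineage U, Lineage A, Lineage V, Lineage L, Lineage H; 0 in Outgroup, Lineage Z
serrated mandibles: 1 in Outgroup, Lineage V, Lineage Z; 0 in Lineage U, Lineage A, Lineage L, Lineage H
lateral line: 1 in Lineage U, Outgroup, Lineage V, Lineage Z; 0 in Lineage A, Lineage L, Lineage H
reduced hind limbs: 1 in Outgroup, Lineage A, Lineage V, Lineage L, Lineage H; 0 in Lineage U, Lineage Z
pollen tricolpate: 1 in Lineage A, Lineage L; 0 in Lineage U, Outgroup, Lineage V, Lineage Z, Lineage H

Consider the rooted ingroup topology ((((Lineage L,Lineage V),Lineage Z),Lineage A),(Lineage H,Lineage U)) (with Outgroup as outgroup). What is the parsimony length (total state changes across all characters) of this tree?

12

Map each character onto ((((Lineage L,Lineage V),Lineage Z),Lineage A),(Lineage H,Lineage U)) (rooted by Outgroup) and count the minimum state changes it requires (Fitch parsimony):
hollow quills: 2; serrated mandibles: 3; lateral line: 3; reduced hind limbs: 2; pollen tricolpate: 2.
Total tree length = 12.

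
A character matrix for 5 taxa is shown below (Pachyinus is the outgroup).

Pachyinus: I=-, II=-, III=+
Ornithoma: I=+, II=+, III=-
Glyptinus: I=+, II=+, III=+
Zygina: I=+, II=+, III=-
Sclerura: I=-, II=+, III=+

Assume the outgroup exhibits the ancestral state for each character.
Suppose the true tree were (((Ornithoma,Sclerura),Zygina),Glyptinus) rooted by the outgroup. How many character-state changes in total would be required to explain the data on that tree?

Map each character onto (((Ornithoma,Sclerura),Zygina),Glyptinus) (rooted by Pachyinus) and count the minimum state changes it requires (Fitch parsimony):
I: 2; II: 1; III: 2.
Total tree length = 5.

5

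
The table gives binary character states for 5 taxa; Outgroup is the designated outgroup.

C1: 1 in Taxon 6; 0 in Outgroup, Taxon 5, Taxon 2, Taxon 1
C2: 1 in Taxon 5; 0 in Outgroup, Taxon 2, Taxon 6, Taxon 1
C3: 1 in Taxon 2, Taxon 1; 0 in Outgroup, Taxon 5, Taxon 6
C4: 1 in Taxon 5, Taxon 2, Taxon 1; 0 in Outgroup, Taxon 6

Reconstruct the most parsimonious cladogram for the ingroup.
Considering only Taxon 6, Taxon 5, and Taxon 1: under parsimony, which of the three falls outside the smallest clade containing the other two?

The outgroup has state '0' for every character, so '1' is the derived state throughout.
C1: derived state '1' in Taxon 6 only — an autapomorphy, so it tells us nothing about relationships among taxa.
C2: derived state '1' in Taxon 5 only — an autapomorphy, so it tells us nothing about relationships among taxa.
Only Taxon 1 and Taxon 2 show the derived state '1' for C3, supporting them as a clade.
C4: derived state '1' in Taxon 1, Taxon 2, and Taxon 5 only — synapomorphy for {Taxon 1, Taxon 2, Taxon 5}.
Most parsimonious ingroup topology: ((Taxon 5,(Taxon 2,Taxon 1)),Taxon 6).
Taxon 5 and Taxon 1 share a more recent common ancestor with each other than either does with Taxon 6, so Taxon 6 is the least closely related of the three.

Taxon 6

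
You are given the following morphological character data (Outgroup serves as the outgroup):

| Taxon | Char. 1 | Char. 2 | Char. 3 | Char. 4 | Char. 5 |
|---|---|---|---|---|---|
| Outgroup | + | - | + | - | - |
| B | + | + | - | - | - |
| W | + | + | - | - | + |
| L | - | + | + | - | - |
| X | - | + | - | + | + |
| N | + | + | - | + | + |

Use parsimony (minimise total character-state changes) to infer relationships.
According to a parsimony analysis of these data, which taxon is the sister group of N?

X

Character polarity is set by the outgroup: the derived state is whichever differs from the outgroup's state, so for Char. 1, Char. 3 the derived state is '-', and for the remaining characters it is '+'.
Char. 1 groups L and X, which is incompatible with the clades supported by the remaining characters; treating it as convergent (homoplasy) costs fewer steps than any alternative tree.
Char. 2 (derived state '+') is shared by all ingroup taxa — unites the whole ingroup.
Char. 3 (derived state '-') is shared by B, N, W, and X — a synapomorphy uniting that clade.
Char. 4 (derived state '+') is shared by N and X — a synapomorphy uniting that clade.
Only N, W, and X show the derived state '+' for Char. 5, supporting them as a clade.
Most parsimonious ingroup topology: ((B,(W,(X,N))),L).
N and X form a cherry on this tree, so they are sister taxa.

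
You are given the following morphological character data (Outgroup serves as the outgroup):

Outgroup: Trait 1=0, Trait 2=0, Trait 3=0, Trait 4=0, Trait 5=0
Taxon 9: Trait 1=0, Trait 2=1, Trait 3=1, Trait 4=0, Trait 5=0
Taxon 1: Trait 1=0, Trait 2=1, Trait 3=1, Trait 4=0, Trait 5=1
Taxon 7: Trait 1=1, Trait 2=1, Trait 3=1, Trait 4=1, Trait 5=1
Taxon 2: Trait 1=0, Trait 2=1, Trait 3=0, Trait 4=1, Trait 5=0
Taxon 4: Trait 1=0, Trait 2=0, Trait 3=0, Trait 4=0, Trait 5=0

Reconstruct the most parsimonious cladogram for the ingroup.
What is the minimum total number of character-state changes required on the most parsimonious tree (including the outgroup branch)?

6

The outgroup has state '0' for every character, so '1' is the derived state throughout.
Trait 1 (derived state '1') is unique to Taxon 7 (autapomorphy; uninformative for grouping).
Only Taxon 1, Taxon 2, Taxon 7, and Taxon 9 show the derived state '1' for Trait 2, supporting them as a clade.
Trait 3: derived state '1' in Taxon 1, Taxon 7, and Taxon 9 only — synapomorphy for {Taxon 1, Taxon 7, Taxon 9}.
Trait 4 groups Taxon 2 and Taxon 7, which is incompatible with the clades supported by the remaining characters; treating it as convergent (homoplasy) costs fewer steps than any alternative tree.
Only Taxon 1 and Taxon 7 show the derived state '1' for Trait 5, supporting them as a clade.
Most parsimonious ingroup topology: (((Taxon 9,(Taxon 1,Taxon 7)),Taxon 2),Taxon 4).
Changes per character on this tree: Trait 1: 1; Trait 2: 1; Trait 3: 1; Trait 4: 2; Trait 5: 1.
Total = 6.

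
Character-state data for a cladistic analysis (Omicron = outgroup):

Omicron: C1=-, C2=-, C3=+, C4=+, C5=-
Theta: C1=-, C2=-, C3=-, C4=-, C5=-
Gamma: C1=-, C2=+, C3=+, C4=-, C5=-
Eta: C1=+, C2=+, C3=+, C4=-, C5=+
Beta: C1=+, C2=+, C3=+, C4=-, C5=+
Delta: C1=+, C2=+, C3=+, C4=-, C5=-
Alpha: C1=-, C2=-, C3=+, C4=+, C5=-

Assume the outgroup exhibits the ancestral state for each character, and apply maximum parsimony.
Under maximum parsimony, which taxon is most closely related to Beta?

Character polarity is set by the outgroup: the derived state is whichever differs from the outgroup's state, so for C3, C4 the derived state is '-', and for the remaining characters it is '+'.
Only Beta, Delta, and Eta show the derived state '+' for C1, supporting them as a clade.
C2: derived state '+' in Beta, Delta, Eta, and Gamma only — synapomorphy for {Beta, Delta, Eta, Gamma}.
C3: derived state '-' in Theta only — an autapomorphy, so it tells us nothing about relationships among taxa.
C4: derived state '-' in Beta, Delta, Eta, Gamma, and Theta only — synapomorphy for {Beta, Delta, Eta, Gamma, Theta}.
C5 (derived state '+') is shared by Beta and Eta — a synapomorphy uniting that clade.
Most parsimonious ingroup topology: ((Theta,(Gamma,((Eta,Beta),Delta))),Alpha).
Beta and Eta form a cherry on this tree, so they are sister taxa.

Eta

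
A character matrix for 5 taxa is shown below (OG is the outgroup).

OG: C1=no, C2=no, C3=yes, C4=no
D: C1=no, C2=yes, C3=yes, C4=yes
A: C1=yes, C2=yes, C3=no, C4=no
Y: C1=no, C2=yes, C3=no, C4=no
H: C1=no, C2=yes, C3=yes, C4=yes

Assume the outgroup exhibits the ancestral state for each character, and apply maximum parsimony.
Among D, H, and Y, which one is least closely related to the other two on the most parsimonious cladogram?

Y

Character polarity is set by the outgroup: the derived state is whichever differs from the outgroup's state, so for C3 the derived state is 'no', and for the remaining characters it is 'yes'.
C1 (derived state 'yes') is unique to A (autapomorphy; uninformative for grouping).
C2 (derived state 'yes') is shared by all ingroup taxa — unites the whole ingroup.
Only A and Y show the derived state 'no' for C3, supporting them as a clade.
C4 (derived state 'yes') is shared by D and H — a synapomorphy uniting that clade.
Most parsimonious ingroup topology: ((D,H),(A,Y)).
D and H share a more recent common ancestor with each other than either does with Y, so Y is the least closely related of the three.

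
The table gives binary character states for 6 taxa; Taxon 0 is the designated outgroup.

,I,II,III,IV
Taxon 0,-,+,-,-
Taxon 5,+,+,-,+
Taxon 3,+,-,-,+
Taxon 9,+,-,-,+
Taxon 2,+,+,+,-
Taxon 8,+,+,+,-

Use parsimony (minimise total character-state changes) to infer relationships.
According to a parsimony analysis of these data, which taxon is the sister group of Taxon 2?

Taxon 8

Character polarity is set by the outgroup: the derived state is whichever differs from the outgroup's state, so for II the derived state is '-', and for the remaining characters it is '+'.
All ingroup taxa share the derived state '+' for I; it defines the ingroup but does not resolve relationships within it.
II (derived state '-') is shared by Taxon 3 and Taxon 9 — a synapomorphy uniting that clade.
III (derived state '+') is shared by Taxon 2 and Taxon 8 — a synapomorphy uniting that clade.
IV (derived state '+') is shared by Taxon 3, Taxon 5, and Taxon 9 — a synapomorphy uniting that clade.
Most parsimonious ingroup topology: ((Taxon 5,(Taxon 3,Taxon 9)),(Taxon 2,Taxon 8)).
Taxon 2 and Taxon 8 form a cherry on this tree, so they are sister taxa.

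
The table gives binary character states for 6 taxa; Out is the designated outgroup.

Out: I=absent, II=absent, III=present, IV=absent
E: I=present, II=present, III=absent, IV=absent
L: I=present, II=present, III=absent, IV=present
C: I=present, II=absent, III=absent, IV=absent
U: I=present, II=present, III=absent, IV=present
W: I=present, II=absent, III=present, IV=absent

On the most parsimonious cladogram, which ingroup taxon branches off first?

W

Character polarity is set by the outgroup: the derived state is whichever differs from the outgroup's state, so for III the derived state is 'absent', and for the remaining characters it is 'present'.
All ingroup taxa share the derived state 'present' for I; it defines the ingroup but does not resolve relationships within it.
Only E, L, and U show the derived state 'present' for II, supporting them as a clade.
III (derived state 'absent') is shared by C, E, L, and U — a synapomorphy uniting that clade.
Only L and U show the derived state 'present' for IV, supporting them as a clade.
Most parsimonious ingroup topology: (((E,(L,U)),C),W).
W is sister to the clade containing all other ingroup taxa, so it is the earliest-diverging (most basal) ingroup lineage.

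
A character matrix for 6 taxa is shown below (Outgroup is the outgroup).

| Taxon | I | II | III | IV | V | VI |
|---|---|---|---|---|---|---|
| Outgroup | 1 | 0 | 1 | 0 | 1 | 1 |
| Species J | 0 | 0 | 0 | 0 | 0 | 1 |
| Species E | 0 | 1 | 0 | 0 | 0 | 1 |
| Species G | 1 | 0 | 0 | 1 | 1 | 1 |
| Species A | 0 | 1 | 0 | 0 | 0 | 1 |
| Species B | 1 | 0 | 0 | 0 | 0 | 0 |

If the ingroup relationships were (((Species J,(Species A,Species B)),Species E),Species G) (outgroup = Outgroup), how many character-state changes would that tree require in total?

Map each character onto (((Species J,(Species A,Species B)),Species E),Species G) (rooted by Outgroup) and count the minimum state changes it requires (Fitch parsimony):
I: 2; II: 2; III: 1; IV: 1; V: 1; VI: 1.
Total tree length = 8.

8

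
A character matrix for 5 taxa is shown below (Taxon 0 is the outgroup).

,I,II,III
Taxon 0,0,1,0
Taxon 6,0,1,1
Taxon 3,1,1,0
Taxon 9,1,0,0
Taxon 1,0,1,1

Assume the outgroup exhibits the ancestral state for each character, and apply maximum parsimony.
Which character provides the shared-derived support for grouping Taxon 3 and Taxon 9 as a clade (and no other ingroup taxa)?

Character polarity is set by the outgroup: the derived state is whichever differs from the outgroup's state, so for II the derived state is '0', and for the remaining characters it is '1'.
I (derived state '1') is shared by Taxon 3 and Taxon 9 — a synapomorphy uniting that clade.
II: derived state '0' in Taxon 9 only — an autapomorphy, so it tells us nothing about relationships among taxa.
Only Taxon 1 and Taxon 6 show the derived state '1' for III, supporting them as a clade.
Most parsimonious ingroup topology: ((Taxon 6,Taxon 1),(Taxon 3,Taxon 9)).
The clade {Taxon 3, Taxon 9} is supported by I: its derived state '1' occurs in exactly those taxa and in no other taxon (including the outgroup).

I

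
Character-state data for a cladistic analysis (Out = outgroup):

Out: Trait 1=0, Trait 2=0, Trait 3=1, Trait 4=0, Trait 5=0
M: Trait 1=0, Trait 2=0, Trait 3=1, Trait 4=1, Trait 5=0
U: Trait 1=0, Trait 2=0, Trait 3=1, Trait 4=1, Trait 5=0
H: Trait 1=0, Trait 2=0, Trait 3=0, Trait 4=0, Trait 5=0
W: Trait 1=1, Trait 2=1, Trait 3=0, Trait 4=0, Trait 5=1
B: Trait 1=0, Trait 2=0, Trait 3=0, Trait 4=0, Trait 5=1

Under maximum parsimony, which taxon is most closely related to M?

U

Character polarity is set by the outgroup: the derived state is whichever differs from the outgroup's state, so for Trait 3 the derived state is '0', and for the remaining characters it is '1'.
Trait 1 (derived state '1') is unique to W (autapomorphy; uninformative for grouping).
Trait 2: derived state '1' in W only — an autapomorphy, so it tells us nothing about relationships among taxa.
Trait 3: derived state '0' in B, H, and W only — synapomorphy for {B, H, W}.
Only M and U show the derived state '1' for Trait 4, supporting them as a clade.
Only B and W show the derived state '1' for Trait 5, supporting them as a clade.
Most parsimonious ingroup topology: ((M,U),((W,B),H)).
M and U form a cherry on this tree, so they are sister taxa.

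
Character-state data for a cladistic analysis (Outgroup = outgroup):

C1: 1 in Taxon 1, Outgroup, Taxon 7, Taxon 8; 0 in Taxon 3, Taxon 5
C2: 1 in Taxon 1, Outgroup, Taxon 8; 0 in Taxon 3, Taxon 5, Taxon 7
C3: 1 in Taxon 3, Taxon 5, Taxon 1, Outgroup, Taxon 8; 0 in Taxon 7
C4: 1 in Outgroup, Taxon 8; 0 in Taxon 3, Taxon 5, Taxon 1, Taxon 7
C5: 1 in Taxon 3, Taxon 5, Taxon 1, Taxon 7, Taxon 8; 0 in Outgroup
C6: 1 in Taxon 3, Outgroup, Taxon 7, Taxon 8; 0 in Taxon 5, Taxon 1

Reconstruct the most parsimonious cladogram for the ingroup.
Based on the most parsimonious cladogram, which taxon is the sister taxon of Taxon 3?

Taxon 5

Character polarity is set by the outgroup: the derived state is whichever differs from the outgroup's state, so for C1, C2, C3, C4, C6 the derived state is '0', and for the remaining characters it is '1'.
C1: derived state '0' in Taxon 3 and Taxon 5 only — synapomorphy for {Taxon 3, Taxon 5}.
Only Taxon 3, Taxon 5, and Taxon 7 show the derived state '0' for C2, supporting them as a clade.
C3: derived state '0' in Taxon 7 only — an autapomorphy, so it tells us nothing about relationships among taxa.
Only Taxon 1, Taxon 3, Taxon 5, and Taxon 7 show the derived state '0' for C4, supporting them as a clade.
C5 (derived state '1') is shared by all ingroup taxa — unites the whole ingroup.
C6 groups Taxon 1 and Taxon 5, which is incompatible with the clades supported by the remaining characters; treating it as convergent (homoplasy) costs fewer steps than any alternative tree.
Most parsimonious ingroup topology: ((((Taxon 5,Taxon 3),Taxon 7),Taxon 1),Taxon 8).
Taxon 3 and Taxon 5 form a cherry on this tree, so they are sister taxa.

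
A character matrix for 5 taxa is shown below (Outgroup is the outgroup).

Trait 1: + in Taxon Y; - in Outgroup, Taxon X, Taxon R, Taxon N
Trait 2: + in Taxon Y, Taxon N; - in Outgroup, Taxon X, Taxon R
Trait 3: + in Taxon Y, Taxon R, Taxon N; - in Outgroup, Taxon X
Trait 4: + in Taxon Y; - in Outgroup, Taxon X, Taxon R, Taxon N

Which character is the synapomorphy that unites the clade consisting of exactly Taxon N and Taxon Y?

Trait 2

The outgroup has state '-' for every character, so '+' is the derived state throughout.
Trait 1 (derived state '+') is unique to Taxon Y (autapomorphy; uninformative for grouping).
Trait 2 (derived state '+') is shared by Taxon N and Taxon Y — a synapomorphy uniting that clade.
Trait 3 (derived state '+') is shared by Taxon N, Taxon R, and Taxon Y — a synapomorphy uniting that clade.
Trait 4 (derived state '+') is unique to Taxon Y (autapomorphy; uninformative for grouping).
Most parsimonious ingroup topology: (Taxon X,((Taxon N,Taxon Y),Taxon R)).
The clade {Taxon N, Taxon Y} is supported by Trait 2: its derived state '+' occurs in exactly those taxa and in no other taxon (including the outgroup).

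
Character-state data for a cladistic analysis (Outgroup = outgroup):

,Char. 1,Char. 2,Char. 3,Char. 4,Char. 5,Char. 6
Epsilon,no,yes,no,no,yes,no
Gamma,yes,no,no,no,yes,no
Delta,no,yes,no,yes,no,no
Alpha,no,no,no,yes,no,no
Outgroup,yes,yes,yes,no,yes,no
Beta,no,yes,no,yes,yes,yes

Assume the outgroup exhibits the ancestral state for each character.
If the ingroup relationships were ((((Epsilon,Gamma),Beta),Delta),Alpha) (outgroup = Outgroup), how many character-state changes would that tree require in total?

10

Map each character onto ((((Epsilon,Gamma),Beta),Delta),Alpha) (rooted by Outgroup) and count the minimum state changes it requires (Fitch parsimony):
Char. 1: 2; Char. 2: 2; Char. 3: 1; Char. 4: 2; Char. 5: 2; Char. 6: 1.
Total tree length = 10.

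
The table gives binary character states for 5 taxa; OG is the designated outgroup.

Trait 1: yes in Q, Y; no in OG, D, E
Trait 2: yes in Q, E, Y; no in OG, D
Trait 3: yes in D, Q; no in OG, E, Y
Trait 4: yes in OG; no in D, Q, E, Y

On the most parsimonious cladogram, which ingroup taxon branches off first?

D

Character polarity is set by the outgroup: the derived state is whichever differs from the outgroup's state, so for Trait 4 the derived state is 'no', and for the remaining characters it is 'yes'.
Trait 1: derived state 'yes' in Q and Y only — synapomorphy for {Q, Y}.
Only E, Q, and Y show the derived state 'yes' for Trait 2, supporting them as a clade.
Trait 3 groups D and Q, which is incompatible with the clades supported by the remaining characters; treating it as convergent (homoplasy) costs fewer steps than any alternative tree.
Trait 4 (derived state 'no') is shared by all ingroup taxa — unites the whole ingroup.
Most parsimonious ingroup topology: (D,((Q,Y),E)).
D is sister to the clade containing all other ingroup taxa, so it is the earliest-diverging (most basal) ingroup lineage.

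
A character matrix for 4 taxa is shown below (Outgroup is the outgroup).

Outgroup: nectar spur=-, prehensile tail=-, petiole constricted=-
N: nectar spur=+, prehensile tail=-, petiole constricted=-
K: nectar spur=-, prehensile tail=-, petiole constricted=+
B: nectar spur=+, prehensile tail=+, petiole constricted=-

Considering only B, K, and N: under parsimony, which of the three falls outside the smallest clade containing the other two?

The outgroup has state '-' for every character, so '+' is the derived state throughout.
nectar spur: derived state '+' in B and N only — synapomorphy for {B, N}.
prehensile tail: derived state '+' in B only — an autapomorphy, so it tells us nothing about relationships among taxa.
petiole constricted (derived state '+') is unique to K (autapomorphy; uninformative for grouping).
Most parsimonious ingroup topology: ((N,B),K).
B and N share a more recent common ancestor with each other than either does with K, so K is the least closely related of the three.

K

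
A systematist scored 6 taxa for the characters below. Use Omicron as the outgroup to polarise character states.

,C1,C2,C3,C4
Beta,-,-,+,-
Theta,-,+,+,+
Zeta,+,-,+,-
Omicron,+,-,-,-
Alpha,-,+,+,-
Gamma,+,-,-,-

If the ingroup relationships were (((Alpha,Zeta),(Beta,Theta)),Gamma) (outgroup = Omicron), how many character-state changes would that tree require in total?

6

Map each character onto (((Alpha,Zeta),(Beta,Theta)),Gamma) (rooted by Omicron) and count the minimum state changes it requires (Fitch parsimony):
C1: 2; C2: 2; C3: 1; C4: 1.
Total tree length = 6.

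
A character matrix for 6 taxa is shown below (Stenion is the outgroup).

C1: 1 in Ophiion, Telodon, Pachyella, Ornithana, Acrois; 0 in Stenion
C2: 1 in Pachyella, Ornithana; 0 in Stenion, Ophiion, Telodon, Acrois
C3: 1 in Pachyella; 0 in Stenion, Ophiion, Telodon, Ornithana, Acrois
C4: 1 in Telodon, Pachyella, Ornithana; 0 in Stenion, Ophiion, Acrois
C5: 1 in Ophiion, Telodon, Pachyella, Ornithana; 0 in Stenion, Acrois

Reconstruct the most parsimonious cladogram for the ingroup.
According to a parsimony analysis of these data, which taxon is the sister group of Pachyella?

The outgroup has state '0' for every character, so '1' is the derived state throughout.
C1 (derived state '1') is shared by all ingroup taxa — unites the whole ingroup.
C2 (derived state '1') is shared by Ornithana and Pachyella — a synapomorphy uniting that clade.
C3 (derived state '1') is unique to Pachyella (autapomorphy; uninformative for grouping).
Only Ornithana, Pachyella, and Telodon show the derived state '1' for C4, supporting them as a clade.
C5: derived state '1' in Ophiion, Ornithana, Pachyella, and Telodon only — synapomorphy for {Ophiion, Ornithana, Pachyella, Telodon}.
Most parsimonious ingroup topology: ((Ophiion,(Telodon,(Pachyella,Ornithana))),Acrois).
Pachyella and Ornithana form a cherry on this tree, so they are sister taxa.

Ornithana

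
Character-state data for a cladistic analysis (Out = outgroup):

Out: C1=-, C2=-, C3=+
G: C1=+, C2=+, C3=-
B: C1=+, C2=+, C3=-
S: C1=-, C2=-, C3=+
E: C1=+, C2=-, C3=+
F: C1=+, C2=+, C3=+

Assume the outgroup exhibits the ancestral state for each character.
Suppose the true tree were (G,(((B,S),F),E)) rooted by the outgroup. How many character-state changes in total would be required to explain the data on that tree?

Map each character onto (G,(((B,S),F),E)) (rooted by Out) and count the minimum state changes it requires (Fitch parsimony):
C1: 2; C2: 3; C3: 2.
Total tree length = 7.

7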